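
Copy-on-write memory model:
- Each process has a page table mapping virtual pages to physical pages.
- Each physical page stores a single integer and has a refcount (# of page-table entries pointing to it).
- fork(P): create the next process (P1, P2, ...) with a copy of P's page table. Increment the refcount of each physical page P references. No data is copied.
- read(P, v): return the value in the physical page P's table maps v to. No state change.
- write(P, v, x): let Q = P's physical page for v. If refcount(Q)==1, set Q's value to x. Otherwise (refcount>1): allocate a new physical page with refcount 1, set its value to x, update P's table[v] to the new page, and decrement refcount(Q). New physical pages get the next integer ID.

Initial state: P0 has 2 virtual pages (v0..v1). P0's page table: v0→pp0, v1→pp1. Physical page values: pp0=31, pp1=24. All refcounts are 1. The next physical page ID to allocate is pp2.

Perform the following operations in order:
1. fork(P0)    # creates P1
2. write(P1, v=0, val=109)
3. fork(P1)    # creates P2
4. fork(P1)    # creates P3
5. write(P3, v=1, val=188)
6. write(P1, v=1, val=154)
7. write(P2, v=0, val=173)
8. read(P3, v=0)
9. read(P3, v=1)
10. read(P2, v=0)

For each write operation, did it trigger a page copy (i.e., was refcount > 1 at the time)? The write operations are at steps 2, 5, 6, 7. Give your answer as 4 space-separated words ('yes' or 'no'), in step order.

Op 1: fork(P0) -> P1. 2 ppages; refcounts: pp0:2 pp1:2
Op 2: write(P1, v0, 109). refcount(pp0)=2>1 -> COPY to pp2. 3 ppages; refcounts: pp0:1 pp1:2 pp2:1
Op 3: fork(P1) -> P2. 3 ppages; refcounts: pp0:1 pp1:3 pp2:2
Op 4: fork(P1) -> P3. 3 ppages; refcounts: pp0:1 pp1:4 pp2:3
Op 5: write(P3, v1, 188). refcount(pp1)=4>1 -> COPY to pp3. 4 ppages; refcounts: pp0:1 pp1:3 pp2:3 pp3:1
Op 6: write(P1, v1, 154). refcount(pp1)=3>1 -> COPY to pp4. 5 ppages; refcounts: pp0:1 pp1:2 pp2:3 pp3:1 pp4:1
Op 7: write(P2, v0, 173). refcount(pp2)=3>1 -> COPY to pp5. 6 ppages; refcounts: pp0:1 pp1:2 pp2:2 pp3:1 pp4:1 pp5:1
Op 8: read(P3, v0) -> 109. No state change.
Op 9: read(P3, v1) -> 188. No state change.
Op 10: read(P2, v0) -> 173. No state change.

yes yes yes yes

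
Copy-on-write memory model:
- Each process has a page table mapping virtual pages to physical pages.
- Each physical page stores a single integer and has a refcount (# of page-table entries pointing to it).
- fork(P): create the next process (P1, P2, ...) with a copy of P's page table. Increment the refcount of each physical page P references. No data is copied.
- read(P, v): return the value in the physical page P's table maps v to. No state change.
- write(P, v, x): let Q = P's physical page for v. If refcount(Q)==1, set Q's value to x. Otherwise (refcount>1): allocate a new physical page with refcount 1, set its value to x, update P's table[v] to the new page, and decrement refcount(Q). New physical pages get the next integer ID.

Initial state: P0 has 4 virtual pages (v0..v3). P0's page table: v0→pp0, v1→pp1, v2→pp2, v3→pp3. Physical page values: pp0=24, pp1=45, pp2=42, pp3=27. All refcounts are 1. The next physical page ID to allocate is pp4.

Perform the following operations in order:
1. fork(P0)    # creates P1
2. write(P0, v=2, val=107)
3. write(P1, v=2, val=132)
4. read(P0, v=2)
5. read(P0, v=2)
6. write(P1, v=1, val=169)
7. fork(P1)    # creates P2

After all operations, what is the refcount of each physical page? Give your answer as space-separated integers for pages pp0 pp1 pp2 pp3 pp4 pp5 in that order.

Answer: 3 1 2 3 1 2

Derivation:
Op 1: fork(P0) -> P1. 4 ppages; refcounts: pp0:2 pp1:2 pp2:2 pp3:2
Op 2: write(P0, v2, 107). refcount(pp2)=2>1 -> COPY to pp4. 5 ppages; refcounts: pp0:2 pp1:2 pp2:1 pp3:2 pp4:1
Op 3: write(P1, v2, 132). refcount(pp2)=1 -> write in place. 5 ppages; refcounts: pp0:2 pp1:2 pp2:1 pp3:2 pp4:1
Op 4: read(P0, v2) -> 107. No state change.
Op 5: read(P0, v2) -> 107. No state change.
Op 6: write(P1, v1, 169). refcount(pp1)=2>1 -> COPY to pp5. 6 ppages; refcounts: pp0:2 pp1:1 pp2:1 pp3:2 pp4:1 pp5:1
Op 7: fork(P1) -> P2. 6 ppages; refcounts: pp0:3 pp1:1 pp2:2 pp3:3 pp4:1 pp5:2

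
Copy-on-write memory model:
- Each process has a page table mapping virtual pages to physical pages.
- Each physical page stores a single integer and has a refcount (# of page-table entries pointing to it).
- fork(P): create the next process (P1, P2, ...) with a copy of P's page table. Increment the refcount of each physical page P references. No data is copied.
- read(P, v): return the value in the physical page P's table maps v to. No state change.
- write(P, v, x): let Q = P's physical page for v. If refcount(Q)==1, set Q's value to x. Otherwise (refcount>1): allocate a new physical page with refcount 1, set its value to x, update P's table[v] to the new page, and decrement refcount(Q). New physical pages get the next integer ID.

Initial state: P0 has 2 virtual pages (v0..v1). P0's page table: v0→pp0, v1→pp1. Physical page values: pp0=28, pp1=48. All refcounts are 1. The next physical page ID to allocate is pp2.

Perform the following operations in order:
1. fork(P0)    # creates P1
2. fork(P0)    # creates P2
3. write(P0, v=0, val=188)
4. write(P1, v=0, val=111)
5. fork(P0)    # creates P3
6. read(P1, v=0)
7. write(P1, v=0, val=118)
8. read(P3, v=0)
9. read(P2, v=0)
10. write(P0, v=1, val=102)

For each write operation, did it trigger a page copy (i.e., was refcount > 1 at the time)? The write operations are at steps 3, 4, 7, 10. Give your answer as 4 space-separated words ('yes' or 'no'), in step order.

Op 1: fork(P0) -> P1. 2 ppages; refcounts: pp0:2 pp1:2
Op 2: fork(P0) -> P2. 2 ppages; refcounts: pp0:3 pp1:3
Op 3: write(P0, v0, 188). refcount(pp0)=3>1 -> COPY to pp2. 3 ppages; refcounts: pp0:2 pp1:3 pp2:1
Op 4: write(P1, v0, 111). refcount(pp0)=2>1 -> COPY to pp3. 4 ppages; refcounts: pp0:1 pp1:3 pp2:1 pp3:1
Op 5: fork(P0) -> P3. 4 ppages; refcounts: pp0:1 pp1:4 pp2:2 pp3:1
Op 6: read(P1, v0) -> 111. No state change.
Op 7: write(P1, v0, 118). refcount(pp3)=1 -> write in place. 4 ppages; refcounts: pp0:1 pp1:4 pp2:2 pp3:1
Op 8: read(P3, v0) -> 188. No state change.
Op 9: read(P2, v0) -> 28. No state change.
Op 10: write(P0, v1, 102). refcount(pp1)=4>1 -> COPY to pp4. 5 ppages; refcounts: pp0:1 pp1:3 pp2:2 pp3:1 pp4:1

yes yes no yes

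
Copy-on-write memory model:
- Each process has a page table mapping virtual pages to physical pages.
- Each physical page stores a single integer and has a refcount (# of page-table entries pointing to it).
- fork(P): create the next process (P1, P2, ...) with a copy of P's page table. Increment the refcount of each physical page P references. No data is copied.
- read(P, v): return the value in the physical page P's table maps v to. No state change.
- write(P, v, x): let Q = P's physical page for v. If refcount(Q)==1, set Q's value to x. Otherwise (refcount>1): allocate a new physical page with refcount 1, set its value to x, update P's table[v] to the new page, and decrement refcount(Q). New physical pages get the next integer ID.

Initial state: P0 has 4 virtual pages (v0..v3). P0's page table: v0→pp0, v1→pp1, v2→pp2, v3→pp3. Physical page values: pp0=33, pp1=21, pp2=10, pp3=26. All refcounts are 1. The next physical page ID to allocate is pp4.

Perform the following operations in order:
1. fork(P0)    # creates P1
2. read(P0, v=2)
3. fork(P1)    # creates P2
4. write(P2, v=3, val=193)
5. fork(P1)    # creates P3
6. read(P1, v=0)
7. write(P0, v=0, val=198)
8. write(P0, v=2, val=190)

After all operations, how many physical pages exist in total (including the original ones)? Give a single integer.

Answer: 7

Derivation:
Op 1: fork(P0) -> P1. 4 ppages; refcounts: pp0:2 pp1:2 pp2:2 pp3:2
Op 2: read(P0, v2) -> 10. No state change.
Op 3: fork(P1) -> P2. 4 ppages; refcounts: pp0:3 pp1:3 pp2:3 pp3:3
Op 4: write(P2, v3, 193). refcount(pp3)=3>1 -> COPY to pp4. 5 ppages; refcounts: pp0:3 pp1:3 pp2:3 pp3:2 pp4:1
Op 5: fork(P1) -> P3. 5 ppages; refcounts: pp0:4 pp1:4 pp2:4 pp3:3 pp4:1
Op 6: read(P1, v0) -> 33. No state change.
Op 7: write(P0, v0, 198). refcount(pp0)=4>1 -> COPY to pp5. 6 ppages; refcounts: pp0:3 pp1:4 pp2:4 pp3:3 pp4:1 pp5:1
Op 8: write(P0, v2, 190). refcount(pp2)=4>1 -> COPY to pp6. 7 ppages; refcounts: pp0:3 pp1:4 pp2:3 pp3:3 pp4:1 pp5:1 pp6:1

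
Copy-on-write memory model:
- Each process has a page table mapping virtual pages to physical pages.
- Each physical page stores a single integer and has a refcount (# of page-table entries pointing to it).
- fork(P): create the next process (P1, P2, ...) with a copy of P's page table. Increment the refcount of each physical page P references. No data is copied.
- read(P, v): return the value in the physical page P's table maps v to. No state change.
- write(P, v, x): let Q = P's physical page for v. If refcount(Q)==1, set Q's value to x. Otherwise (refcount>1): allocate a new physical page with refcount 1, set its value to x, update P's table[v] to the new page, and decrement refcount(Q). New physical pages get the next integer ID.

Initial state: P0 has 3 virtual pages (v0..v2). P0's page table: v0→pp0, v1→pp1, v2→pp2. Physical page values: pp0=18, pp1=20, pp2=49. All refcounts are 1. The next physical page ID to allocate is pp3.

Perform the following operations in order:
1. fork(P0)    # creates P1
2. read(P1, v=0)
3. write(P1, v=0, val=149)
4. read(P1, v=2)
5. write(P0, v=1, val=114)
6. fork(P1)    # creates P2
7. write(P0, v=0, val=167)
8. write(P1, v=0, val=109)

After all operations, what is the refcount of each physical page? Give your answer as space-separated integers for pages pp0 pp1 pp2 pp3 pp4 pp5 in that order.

Answer: 1 2 3 1 1 1

Derivation:
Op 1: fork(P0) -> P1. 3 ppages; refcounts: pp0:2 pp1:2 pp2:2
Op 2: read(P1, v0) -> 18. No state change.
Op 3: write(P1, v0, 149). refcount(pp0)=2>1 -> COPY to pp3. 4 ppages; refcounts: pp0:1 pp1:2 pp2:2 pp3:1
Op 4: read(P1, v2) -> 49. No state change.
Op 5: write(P0, v1, 114). refcount(pp1)=2>1 -> COPY to pp4. 5 ppages; refcounts: pp0:1 pp1:1 pp2:2 pp3:1 pp4:1
Op 6: fork(P1) -> P2. 5 ppages; refcounts: pp0:1 pp1:2 pp2:3 pp3:2 pp4:1
Op 7: write(P0, v0, 167). refcount(pp0)=1 -> write in place. 5 ppages; refcounts: pp0:1 pp1:2 pp2:3 pp3:2 pp4:1
Op 8: write(P1, v0, 109). refcount(pp3)=2>1 -> COPY to pp5. 6 ppages; refcounts: pp0:1 pp1:2 pp2:3 pp3:1 pp4:1 pp5:1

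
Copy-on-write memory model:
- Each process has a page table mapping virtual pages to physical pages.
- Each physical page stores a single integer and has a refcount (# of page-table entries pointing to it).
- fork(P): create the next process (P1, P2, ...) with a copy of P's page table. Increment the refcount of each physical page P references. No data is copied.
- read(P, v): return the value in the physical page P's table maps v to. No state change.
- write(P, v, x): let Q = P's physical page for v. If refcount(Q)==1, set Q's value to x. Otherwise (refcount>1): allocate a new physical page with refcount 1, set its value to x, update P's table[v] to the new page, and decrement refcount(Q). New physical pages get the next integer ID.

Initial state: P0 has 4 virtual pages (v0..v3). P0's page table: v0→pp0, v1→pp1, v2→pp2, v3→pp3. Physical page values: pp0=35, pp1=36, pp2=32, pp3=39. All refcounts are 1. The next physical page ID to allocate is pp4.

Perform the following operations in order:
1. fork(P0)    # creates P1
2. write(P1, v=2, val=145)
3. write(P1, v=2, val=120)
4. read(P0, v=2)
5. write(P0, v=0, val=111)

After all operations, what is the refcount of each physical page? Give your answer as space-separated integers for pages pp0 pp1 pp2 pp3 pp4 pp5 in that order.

Answer: 1 2 1 2 1 1

Derivation:
Op 1: fork(P0) -> P1. 4 ppages; refcounts: pp0:2 pp1:2 pp2:2 pp3:2
Op 2: write(P1, v2, 145). refcount(pp2)=2>1 -> COPY to pp4. 5 ppages; refcounts: pp0:2 pp1:2 pp2:1 pp3:2 pp4:1
Op 3: write(P1, v2, 120). refcount(pp4)=1 -> write in place. 5 ppages; refcounts: pp0:2 pp1:2 pp2:1 pp3:2 pp4:1
Op 4: read(P0, v2) -> 32. No state change.
Op 5: write(P0, v0, 111). refcount(pp0)=2>1 -> COPY to pp5. 6 ppages; refcounts: pp0:1 pp1:2 pp2:1 pp3:2 pp4:1 pp5:1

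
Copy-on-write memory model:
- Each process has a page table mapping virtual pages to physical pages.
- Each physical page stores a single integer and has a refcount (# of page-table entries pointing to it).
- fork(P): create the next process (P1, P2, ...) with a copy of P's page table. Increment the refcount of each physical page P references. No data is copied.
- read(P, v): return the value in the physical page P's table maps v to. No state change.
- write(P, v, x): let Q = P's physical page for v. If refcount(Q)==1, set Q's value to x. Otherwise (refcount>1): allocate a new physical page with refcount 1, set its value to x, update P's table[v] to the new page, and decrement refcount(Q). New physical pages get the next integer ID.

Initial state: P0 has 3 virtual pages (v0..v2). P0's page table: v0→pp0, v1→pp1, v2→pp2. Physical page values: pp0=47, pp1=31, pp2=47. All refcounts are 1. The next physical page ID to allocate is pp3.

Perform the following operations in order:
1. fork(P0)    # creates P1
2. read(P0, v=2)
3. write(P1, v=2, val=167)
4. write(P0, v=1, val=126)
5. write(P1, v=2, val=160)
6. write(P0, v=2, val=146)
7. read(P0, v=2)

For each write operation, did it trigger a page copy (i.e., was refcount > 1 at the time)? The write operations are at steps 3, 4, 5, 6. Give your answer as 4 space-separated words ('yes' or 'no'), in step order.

Op 1: fork(P0) -> P1. 3 ppages; refcounts: pp0:2 pp1:2 pp2:2
Op 2: read(P0, v2) -> 47. No state change.
Op 3: write(P1, v2, 167). refcount(pp2)=2>1 -> COPY to pp3. 4 ppages; refcounts: pp0:2 pp1:2 pp2:1 pp3:1
Op 4: write(P0, v1, 126). refcount(pp1)=2>1 -> COPY to pp4. 5 ppages; refcounts: pp0:2 pp1:1 pp2:1 pp3:1 pp4:1
Op 5: write(P1, v2, 160). refcount(pp3)=1 -> write in place. 5 ppages; refcounts: pp0:2 pp1:1 pp2:1 pp3:1 pp4:1
Op 6: write(P0, v2, 146). refcount(pp2)=1 -> write in place. 5 ppages; refcounts: pp0:2 pp1:1 pp2:1 pp3:1 pp4:1
Op 7: read(P0, v2) -> 146. No state change.

yes yes no no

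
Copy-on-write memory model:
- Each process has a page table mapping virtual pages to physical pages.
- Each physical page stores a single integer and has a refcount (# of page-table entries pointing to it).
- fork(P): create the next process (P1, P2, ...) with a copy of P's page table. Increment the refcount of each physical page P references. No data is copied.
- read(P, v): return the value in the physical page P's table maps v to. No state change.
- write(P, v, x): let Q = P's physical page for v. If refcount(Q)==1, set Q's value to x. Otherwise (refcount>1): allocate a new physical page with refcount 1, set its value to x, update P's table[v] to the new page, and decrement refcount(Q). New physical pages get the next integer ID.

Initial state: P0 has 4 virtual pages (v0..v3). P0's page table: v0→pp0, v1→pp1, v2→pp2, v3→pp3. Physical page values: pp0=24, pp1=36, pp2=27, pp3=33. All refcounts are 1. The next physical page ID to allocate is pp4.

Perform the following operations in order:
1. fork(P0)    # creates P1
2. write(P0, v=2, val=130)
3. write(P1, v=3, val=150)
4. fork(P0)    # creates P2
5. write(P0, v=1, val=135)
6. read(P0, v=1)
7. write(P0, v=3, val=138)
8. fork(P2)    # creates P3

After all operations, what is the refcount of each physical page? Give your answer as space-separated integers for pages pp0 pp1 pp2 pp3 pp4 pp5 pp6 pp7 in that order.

Answer: 4 3 1 2 3 1 1 1

Derivation:
Op 1: fork(P0) -> P1. 4 ppages; refcounts: pp0:2 pp1:2 pp2:2 pp3:2
Op 2: write(P0, v2, 130). refcount(pp2)=2>1 -> COPY to pp4. 5 ppages; refcounts: pp0:2 pp1:2 pp2:1 pp3:2 pp4:1
Op 3: write(P1, v3, 150). refcount(pp3)=2>1 -> COPY to pp5. 6 ppages; refcounts: pp0:2 pp1:2 pp2:1 pp3:1 pp4:1 pp5:1
Op 4: fork(P0) -> P2. 6 ppages; refcounts: pp0:3 pp1:3 pp2:1 pp3:2 pp4:2 pp5:1
Op 5: write(P0, v1, 135). refcount(pp1)=3>1 -> COPY to pp6. 7 ppages; refcounts: pp0:3 pp1:2 pp2:1 pp3:2 pp4:2 pp5:1 pp6:1
Op 6: read(P0, v1) -> 135. No state change.
Op 7: write(P0, v3, 138). refcount(pp3)=2>1 -> COPY to pp7. 8 ppages; refcounts: pp0:3 pp1:2 pp2:1 pp3:1 pp4:2 pp5:1 pp6:1 pp7:1
Op 8: fork(P2) -> P3. 8 ppages; refcounts: pp0:4 pp1:3 pp2:1 pp3:2 pp4:3 pp5:1 pp6:1 pp7:1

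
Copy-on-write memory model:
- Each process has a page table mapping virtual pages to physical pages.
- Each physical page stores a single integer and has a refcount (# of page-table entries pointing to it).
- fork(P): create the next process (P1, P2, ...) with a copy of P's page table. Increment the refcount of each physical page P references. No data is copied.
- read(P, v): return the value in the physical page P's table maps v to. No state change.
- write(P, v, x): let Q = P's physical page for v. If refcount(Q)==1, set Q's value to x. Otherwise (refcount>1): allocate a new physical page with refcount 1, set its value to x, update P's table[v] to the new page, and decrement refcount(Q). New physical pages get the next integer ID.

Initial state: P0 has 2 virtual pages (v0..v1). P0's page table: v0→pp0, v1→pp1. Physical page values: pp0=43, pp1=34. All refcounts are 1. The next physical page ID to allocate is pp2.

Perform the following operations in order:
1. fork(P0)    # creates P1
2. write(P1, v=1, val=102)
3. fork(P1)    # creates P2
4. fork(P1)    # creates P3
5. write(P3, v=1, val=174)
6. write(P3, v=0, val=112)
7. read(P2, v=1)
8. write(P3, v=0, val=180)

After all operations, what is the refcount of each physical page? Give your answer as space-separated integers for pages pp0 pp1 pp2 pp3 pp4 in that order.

Answer: 3 1 2 1 1

Derivation:
Op 1: fork(P0) -> P1. 2 ppages; refcounts: pp0:2 pp1:2
Op 2: write(P1, v1, 102). refcount(pp1)=2>1 -> COPY to pp2. 3 ppages; refcounts: pp0:2 pp1:1 pp2:1
Op 3: fork(P1) -> P2. 3 ppages; refcounts: pp0:3 pp1:1 pp2:2
Op 4: fork(P1) -> P3. 3 ppages; refcounts: pp0:4 pp1:1 pp2:3
Op 5: write(P3, v1, 174). refcount(pp2)=3>1 -> COPY to pp3. 4 ppages; refcounts: pp0:4 pp1:1 pp2:2 pp3:1
Op 6: write(P3, v0, 112). refcount(pp0)=4>1 -> COPY to pp4. 5 ppages; refcounts: pp0:3 pp1:1 pp2:2 pp3:1 pp4:1
Op 7: read(P2, v1) -> 102. No state change.
Op 8: write(P3, v0, 180). refcount(pp4)=1 -> write in place. 5 ppages; refcounts: pp0:3 pp1:1 pp2:2 pp3:1 pp4:1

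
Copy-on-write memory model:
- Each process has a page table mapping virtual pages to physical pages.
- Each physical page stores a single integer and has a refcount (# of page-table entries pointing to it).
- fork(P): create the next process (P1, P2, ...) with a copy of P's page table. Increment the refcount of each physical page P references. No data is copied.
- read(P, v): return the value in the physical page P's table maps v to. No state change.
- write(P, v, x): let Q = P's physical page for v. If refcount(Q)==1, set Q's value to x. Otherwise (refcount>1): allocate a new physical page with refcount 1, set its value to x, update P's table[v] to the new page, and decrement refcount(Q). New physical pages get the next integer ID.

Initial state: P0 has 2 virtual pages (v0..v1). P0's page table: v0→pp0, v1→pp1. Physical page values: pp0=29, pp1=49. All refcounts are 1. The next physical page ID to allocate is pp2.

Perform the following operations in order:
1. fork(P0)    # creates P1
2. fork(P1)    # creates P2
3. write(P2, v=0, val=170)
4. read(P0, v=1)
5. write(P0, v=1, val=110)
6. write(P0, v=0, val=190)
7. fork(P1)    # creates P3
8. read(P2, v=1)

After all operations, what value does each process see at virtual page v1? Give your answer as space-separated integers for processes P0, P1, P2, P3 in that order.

Op 1: fork(P0) -> P1. 2 ppages; refcounts: pp0:2 pp1:2
Op 2: fork(P1) -> P2. 2 ppages; refcounts: pp0:3 pp1:3
Op 3: write(P2, v0, 170). refcount(pp0)=3>1 -> COPY to pp2. 3 ppages; refcounts: pp0:2 pp1:3 pp2:1
Op 4: read(P0, v1) -> 49. No state change.
Op 5: write(P0, v1, 110). refcount(pp1)=3>1 -> COPY to pp3. 4 ppages; refcounts: pp0:2 pp1:2 pp2:1 pp3:1
Op 6: write(P0, v0, 190). refcount(pp0)=2>1 -> COPY to pp4. 5 ppages; refcounts: pp0:1 pp1:2 pp2:1 pp3:1 pp4:1
Op 7: fork(P1) -> P3. 5 ppages; refcounts: pp0:2 pp1:3 pp2:1 pp3:1 pp4:1
Op 8: read(P2, v1) -> 49. No state change.
P0: v1 -> pp3 = 110
P1: v1 -> pp1 = 49
P2: v1 -> pp1 = 49
P3: v1 -> pp1 = 49

Answer: 110 49 49 49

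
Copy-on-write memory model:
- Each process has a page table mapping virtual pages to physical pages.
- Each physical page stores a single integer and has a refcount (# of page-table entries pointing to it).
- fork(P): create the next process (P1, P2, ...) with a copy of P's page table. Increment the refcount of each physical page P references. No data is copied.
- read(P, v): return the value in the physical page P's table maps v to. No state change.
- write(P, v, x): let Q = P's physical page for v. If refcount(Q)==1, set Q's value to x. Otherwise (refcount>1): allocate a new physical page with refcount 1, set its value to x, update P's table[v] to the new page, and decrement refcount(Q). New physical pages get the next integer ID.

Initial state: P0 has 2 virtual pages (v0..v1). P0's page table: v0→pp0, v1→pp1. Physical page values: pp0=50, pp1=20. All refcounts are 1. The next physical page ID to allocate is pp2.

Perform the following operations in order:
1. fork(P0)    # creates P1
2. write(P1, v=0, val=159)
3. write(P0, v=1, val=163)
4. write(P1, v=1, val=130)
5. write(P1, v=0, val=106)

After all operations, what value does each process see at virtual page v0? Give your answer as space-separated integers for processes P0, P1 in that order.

Answer: 50 106

Derivation:
Op 1: fork(P0) -> P1. 2 ppages; refcounts: pp0:2 pp1:2
Op 2: write(P1, v0, 159). refcount(pp0)=2>1 -> COPY to pp2. 3 ppages; refcounts: pp0:1 pp1:2 pp2:1
Op 3: write(P0, v1, 163). refcount(pp1)=2>1 -> COPY to pp3. 4 ppages; refcounts: pp0:1 pp1:1 pp2:1 pp3:1
Op 4: write(P1, v1, 130). refcount(pp1)=1 -> write in place. 4 ppages; refcounts: pp0:1 pp1:1 pp2:1 pp3:1
Op 5: write(P1, v0, 106). refcount(pp2)=1 -> write in place. 4 ppages; refcounts: pp0:1 pp1:1 pp2:1 pp3:1
P0: v0 -> pp0 = 50
P1: v0 -> pp2 = 106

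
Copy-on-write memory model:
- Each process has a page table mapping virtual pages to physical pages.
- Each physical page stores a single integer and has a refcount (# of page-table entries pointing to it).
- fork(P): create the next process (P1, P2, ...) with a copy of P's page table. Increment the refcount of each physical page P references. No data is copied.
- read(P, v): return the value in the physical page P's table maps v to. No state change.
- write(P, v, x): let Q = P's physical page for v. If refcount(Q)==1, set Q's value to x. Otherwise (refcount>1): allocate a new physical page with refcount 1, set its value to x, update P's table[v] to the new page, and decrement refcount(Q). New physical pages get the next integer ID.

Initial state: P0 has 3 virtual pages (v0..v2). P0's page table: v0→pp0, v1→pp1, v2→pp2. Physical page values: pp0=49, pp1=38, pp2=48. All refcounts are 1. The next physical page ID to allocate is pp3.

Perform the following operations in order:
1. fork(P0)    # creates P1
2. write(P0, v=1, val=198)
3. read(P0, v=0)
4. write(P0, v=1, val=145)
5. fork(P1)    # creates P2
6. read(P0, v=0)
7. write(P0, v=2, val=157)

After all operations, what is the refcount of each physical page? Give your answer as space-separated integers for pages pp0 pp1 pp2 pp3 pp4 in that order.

Op 1: fork(P0) -> P1. 3 ppages; refcounts: pp0:2 pp1:2 pp2:2
Op 2: write(P0, v1, 198). refcount(pp1)=2>1 -> COPY to pp3. 4 ppages; refcounts: pp0:2 pp1:1 pp2:2 pp3:1
Op 3: read(P0, v0) -> 49. No state change.
Op 4: write(P0, v1, 145). refcount(pp3)=1 -> write in place. 4 ppages; refcounts: pp0:2 pp1:1 pp2:2 pp3:1
Op 5: fork(P1) -> P2. 4 ppages; refcounts: pp0:3 pp1:2 pp2:3 pp3:1
Op 6: read(P0, v0) -> 49. No state change.
Op 7: write(P0, v2, 157). refcount(pp2)=3>1 -> COPY to pp4. 5 ppages; refcounts: pp0:3 pp1:2 pp2:2 pp3:1 pp4:1

Answer: 3 2 2 1 1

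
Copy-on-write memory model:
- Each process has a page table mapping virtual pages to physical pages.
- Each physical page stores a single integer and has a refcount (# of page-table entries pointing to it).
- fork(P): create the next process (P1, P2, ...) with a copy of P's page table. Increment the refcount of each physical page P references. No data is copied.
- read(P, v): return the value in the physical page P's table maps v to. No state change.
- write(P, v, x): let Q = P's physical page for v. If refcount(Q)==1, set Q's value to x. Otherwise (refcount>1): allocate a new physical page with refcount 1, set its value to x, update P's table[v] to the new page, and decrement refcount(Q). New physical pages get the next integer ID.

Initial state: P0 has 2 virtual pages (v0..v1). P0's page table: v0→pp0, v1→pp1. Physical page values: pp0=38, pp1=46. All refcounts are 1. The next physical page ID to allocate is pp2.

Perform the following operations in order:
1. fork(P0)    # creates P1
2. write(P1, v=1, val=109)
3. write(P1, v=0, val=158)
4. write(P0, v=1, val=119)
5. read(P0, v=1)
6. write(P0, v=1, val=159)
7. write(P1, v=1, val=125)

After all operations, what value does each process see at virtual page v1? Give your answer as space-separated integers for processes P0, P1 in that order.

Answer: 159 125

Derivation:
Op 1: fork(P0) -> P1. 2 ppages; refcounts: pp0:2 pp1:2
Op 2: write(P1, v1, 109). refcount(pp1)=2>1 -> COPY to pp2. 3 ppages; refcounts: pp0:2 pp1:1 pp2:1
Op 3: write(P1, v0, 158). refcount(pp0)=2>1 -> COPY to pp3. 4 ppages; refcounts: pp0:1 pp1:1 pp2:1 pp3:1
Op 4: write(P0, v1, 119). refcount(pp1)=1 -> write in place. 4 ppages; refcounts: pp0:1 pp1:1 pp2:1 pp3:1
Op 5: read(P0, v1) -> 119. No state change.
Op 6: write(P0, v1, 159). refcount(pp1)=1 -> write in place. 4 ppages; refcounts: pp0:1 pp1:1 pp2:1 pp3:1
Op 7: write(P1, v1, 125). refcount(pp2)=1 -> write in place. 4 ppages; refcounts: pp0:1 pp1:1 pp2:1 pp3:1
P0: v1 -> pp1 = 159
P1: v1 -> pp2 = 125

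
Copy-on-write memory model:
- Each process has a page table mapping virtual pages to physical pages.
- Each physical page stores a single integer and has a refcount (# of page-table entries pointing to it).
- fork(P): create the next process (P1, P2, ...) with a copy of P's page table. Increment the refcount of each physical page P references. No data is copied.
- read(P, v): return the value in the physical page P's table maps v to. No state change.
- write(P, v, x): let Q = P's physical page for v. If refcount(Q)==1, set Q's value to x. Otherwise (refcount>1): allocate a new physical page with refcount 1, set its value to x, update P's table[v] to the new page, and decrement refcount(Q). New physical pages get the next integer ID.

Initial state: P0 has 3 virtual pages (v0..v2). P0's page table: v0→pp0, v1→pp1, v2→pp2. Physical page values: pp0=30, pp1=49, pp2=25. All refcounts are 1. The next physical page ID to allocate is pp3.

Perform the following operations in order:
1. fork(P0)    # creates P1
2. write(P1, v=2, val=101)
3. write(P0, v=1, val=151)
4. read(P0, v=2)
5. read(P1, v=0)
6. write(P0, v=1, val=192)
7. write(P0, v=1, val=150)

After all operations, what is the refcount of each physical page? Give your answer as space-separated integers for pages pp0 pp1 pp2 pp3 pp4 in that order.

Answer: 2 1 1 1 1

Derivation:
Op 1: fork(P0) -> P1. 3 ppages; refcounts: pp0:2 pp1:2 pp2:2
Op 2: write(P1, v2, 101). refcount(pp2)=2>1 -> COPY to pp3. 4 ppages; refcounts: pp0:2 pp1:2 pp2:1 pp3:1
Op 3: write(P0, v1, 151). refcount(pp1)=2>1 -> COPY to pp4. 5 ppages; refcounts: pp0:2 pp1:1 pp2:1 pp3:1 pp4:1
Op 4: read(P0, v2) -> 25. No state change.
Op 5: read(P1, v0) -> 30. No state change.
Op 6: write(P0, v1, 192). refcount(pp4)=1 -> write in place. 5 ppages; refcounts: pp0:2 pp1:1 pp2:1 pp3:1 pp4:1
Op 7: write(P0, v1, 150). refcount(pp4)=1 -> write in place. 5 ppages; refcounts: pp0:2 pp1:1 pp2:1 pp3:1 pp4:1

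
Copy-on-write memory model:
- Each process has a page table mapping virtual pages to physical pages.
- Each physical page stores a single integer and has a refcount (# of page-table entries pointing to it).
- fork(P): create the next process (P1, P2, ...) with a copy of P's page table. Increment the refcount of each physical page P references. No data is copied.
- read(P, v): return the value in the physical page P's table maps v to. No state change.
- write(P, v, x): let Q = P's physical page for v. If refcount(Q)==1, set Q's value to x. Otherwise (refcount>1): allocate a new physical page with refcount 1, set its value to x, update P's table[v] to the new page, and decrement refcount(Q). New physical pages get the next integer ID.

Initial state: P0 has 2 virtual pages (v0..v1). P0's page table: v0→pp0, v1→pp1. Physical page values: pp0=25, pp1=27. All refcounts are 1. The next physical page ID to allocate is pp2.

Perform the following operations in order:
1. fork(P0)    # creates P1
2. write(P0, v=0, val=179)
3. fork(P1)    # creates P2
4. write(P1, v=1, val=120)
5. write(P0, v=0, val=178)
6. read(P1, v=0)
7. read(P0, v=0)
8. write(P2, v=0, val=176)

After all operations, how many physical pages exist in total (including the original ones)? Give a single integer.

Answer: 5

Derivation:
Op 1: fork(P0) -> P1. 2 ppages; refcounts: pp0:2 pp1:2
Op 2: write(P0, v0, 179). refcount(pp0)=2>1 -> COPY to pp2. 3 ppages; refcounts: pp0:1 pp1:2 pp2:1
Op 3: fork(P1) -> P2. 3 ppages; refcounts: pp0:2 pp1:3 pp2:1
Op 4: write(P1, v1, 120). refcount(pp1)=3>1 -> COPY to pp3. 4 ppages; refcounts: pp0:2 pp1:2 pp2:1 pp3:1
Op 5: write(P0, v0, 178). refcount(pp2)=1 -> write in place. 4 ppages; refcounts: pp0:2 pp1:2 pp2:1 pp3:1
Op 6: read(P1, v0) -> 25. No state change.
Op 7: read(P0, v0) -> 178. No state change.
Op 8: write(P2, v0, 176). refcount(pp0)=2>1 -> COPY to pp4. 5 ppages; refcounts: pp0:1 pp1:2 pp2:1 pp3:1 pp4:1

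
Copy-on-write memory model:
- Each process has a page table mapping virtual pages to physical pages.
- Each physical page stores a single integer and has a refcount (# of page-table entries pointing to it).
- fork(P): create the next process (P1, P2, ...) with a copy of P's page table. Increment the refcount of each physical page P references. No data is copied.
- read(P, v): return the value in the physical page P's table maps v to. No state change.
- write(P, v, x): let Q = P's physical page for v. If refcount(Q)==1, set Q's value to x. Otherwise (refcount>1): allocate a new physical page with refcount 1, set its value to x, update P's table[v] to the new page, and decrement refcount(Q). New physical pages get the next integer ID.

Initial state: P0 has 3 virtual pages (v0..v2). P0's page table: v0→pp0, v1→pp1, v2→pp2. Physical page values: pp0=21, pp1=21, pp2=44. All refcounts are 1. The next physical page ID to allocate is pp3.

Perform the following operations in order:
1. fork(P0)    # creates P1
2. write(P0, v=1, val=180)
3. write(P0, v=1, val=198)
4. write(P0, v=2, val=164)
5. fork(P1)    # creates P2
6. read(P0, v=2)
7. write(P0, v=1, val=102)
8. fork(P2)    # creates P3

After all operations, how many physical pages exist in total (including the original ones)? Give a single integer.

Op 1: fork(P0) -> P1. 3 ppages; refcounts: pp0:2 pp1:2 pp2:2
Op 2: write(P0, v1, 180). refcount(pp1)=2>1 -> COPY to pp3. 4 ppages; refcounts: pp0:2 pp1:1 pp2:2 pp3:1
Op 3: write(P0, v1, 198). refcount(pp3)=1 -> write in place. 4 ppages; refcounts: pp0:2 pp1:1 pp2:2 pp3:1
Op 4: write(P0, v2, 164). refcount(pp2)=2>1 -> COPY to pp4. 5 ppages; refcounts: pp0:2 pp1:1 pp2:1 pp3:1 pp4:1
Op 5: fork(P1) -> P2. 5 ppages; refcounts: pp0:3 pp1:2 pp2:2 pp3:1 pp4:1
Op 6: read(P0, v2) -> 164. No state change.
Op 7: write(P0, v1, 102). refcount(pp3)=1 -> write in place. 5 ppages; refcounts: pp0:3 pp1:2 pp2:2 pp3:1 pp4:1
Op 8: fork(P2) -> P3. 5 ppages; refcounts: pp0:4 pp1:3 pp2:3 pp3:1 pp4:1

Answer: 5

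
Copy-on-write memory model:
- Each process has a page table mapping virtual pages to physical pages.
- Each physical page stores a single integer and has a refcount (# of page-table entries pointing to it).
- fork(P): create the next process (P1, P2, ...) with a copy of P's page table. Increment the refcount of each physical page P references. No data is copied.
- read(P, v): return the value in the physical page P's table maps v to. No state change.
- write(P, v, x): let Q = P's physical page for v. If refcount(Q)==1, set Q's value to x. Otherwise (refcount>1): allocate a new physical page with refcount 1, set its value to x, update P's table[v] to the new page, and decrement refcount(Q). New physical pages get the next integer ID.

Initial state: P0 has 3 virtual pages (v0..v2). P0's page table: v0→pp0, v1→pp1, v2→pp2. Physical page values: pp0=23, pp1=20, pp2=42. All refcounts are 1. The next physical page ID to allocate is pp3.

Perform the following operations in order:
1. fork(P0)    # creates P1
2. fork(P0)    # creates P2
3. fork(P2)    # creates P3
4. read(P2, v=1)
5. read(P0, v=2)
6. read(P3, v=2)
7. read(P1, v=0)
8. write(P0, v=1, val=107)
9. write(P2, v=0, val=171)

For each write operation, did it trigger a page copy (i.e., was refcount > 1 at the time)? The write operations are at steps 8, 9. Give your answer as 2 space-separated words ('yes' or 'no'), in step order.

Op 1: fork(P0) -> P1. 3 ppages; refcounts: pp0:2 pp1:2 pp2:2
Op 2: fork(P0) -> P2. 3 ppages; refcounts: pp0:3 pp1:3 pp2:3
Op 3: fork(P2) -> P3. 3 ppages; refcounts: pp0:4 pp1:4 pp2:4
Op 4: read(P2, v1) -> 20. No state change.
Op 5: read(P0, v2) -> 42. No state change.
Op 6: read(P3, v2) -> 42. No state change.
Op 7: read(P1, v0) -> 23. No state change.
Op 8: write(P0, v1, 107). refcount(pp1)=4>1 -> COPY to pp3. 4 ppages; refcounts: pp0:4 pp1:3 pp2:4 pp3:1
Op 9: write(P2, v0, 171). refcount(pp0)=4>1 -> COPY to pp4. 5 ppages; refcounts: pp0:3 pp1:3 pp2:4 pp3:1 pp4:1

yes yes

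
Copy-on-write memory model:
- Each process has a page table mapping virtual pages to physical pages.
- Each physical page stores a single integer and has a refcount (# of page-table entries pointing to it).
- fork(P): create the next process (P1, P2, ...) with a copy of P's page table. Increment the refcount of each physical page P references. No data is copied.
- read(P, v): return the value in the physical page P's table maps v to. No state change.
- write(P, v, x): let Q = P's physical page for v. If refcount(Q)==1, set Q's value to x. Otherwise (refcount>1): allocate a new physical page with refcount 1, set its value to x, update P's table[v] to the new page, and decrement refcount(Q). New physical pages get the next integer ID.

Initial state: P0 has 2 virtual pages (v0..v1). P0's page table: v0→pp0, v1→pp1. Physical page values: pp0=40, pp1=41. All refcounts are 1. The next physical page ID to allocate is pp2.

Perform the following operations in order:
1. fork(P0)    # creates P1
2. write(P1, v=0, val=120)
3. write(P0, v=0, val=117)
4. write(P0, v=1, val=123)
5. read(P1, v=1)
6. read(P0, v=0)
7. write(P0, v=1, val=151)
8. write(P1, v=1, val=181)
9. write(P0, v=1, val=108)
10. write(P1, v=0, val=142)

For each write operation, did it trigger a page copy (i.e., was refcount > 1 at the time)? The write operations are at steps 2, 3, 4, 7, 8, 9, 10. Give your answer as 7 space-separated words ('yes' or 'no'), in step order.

Op 1: fork(P0) -> P1. 2 ppages; refcounts: pp0:2 pp1:2
Op 2: write(P1, v0, 120). refcount(pp0)=2>1 -> COPY to pp2. 3 ppages; refcounts: pp0:1 pp1:2 pp2:1
Op 3: write(P0, v0, 117). refcount(pp0)=1 -> write in place. 3 ppages; refcounts: pp0:1 pp1:2 pp2:1
Op 4: write(P0, v1, 123). refcount(pp1)=2>1 -> COPY to pp3. 4 ppages; refcounts: pp0:1 pp1:1 pp2:1 pp3:1
Op 5: read(P1, v1) -> 41. No state change.
Op 6: read(P0, v0) -> 117. No state change.
Op 7: write(P0, v1, 151). refcount(pp3)=1 -> write in place. 4 ppages; refcounts: pp0:1 pp1:1 pp2:1 pp3:1
Op 8: write(P1, v1, 181). refcount(pp1)=1 -> write in place. 4 ppages; refcounts: pp0:1 pp1:1 pp2:1 pp3:1
Op 9: write(P0, v1, 108). refcount(pp3)=1 -> write in place. 4 ppages; refcounts: pp0:1 pp1:1 pp2:1 pp3:1
Op 10: write(P1, v0, 142). refcount(pp2)=1 -> write in place. 4 ppages; refcounts: pp0:1 pp1:1 pp2:1 pp3:1

yes no yes no no no no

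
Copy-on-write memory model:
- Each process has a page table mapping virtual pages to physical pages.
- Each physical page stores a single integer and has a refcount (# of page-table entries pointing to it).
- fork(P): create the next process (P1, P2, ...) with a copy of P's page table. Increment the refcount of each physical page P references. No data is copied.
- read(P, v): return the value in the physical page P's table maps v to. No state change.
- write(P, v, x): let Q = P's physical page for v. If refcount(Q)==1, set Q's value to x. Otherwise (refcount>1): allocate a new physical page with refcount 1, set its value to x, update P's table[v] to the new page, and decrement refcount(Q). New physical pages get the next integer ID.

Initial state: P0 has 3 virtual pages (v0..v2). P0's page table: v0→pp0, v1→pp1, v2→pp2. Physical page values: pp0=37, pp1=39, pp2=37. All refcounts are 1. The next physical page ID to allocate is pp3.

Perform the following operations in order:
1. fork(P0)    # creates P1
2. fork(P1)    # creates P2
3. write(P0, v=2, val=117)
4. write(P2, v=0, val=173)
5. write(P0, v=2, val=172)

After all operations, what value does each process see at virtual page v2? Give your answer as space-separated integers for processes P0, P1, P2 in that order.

Op 1: fork(P0) -> P1. 3 ppages; refcounts: pp0:2 pp1:2 pp2:2
Op 2: fork(P1) -> P2. 3 ppages; refcounts: pp0:3 pp1:3 pp2:3
Op 3: write(P0, v2, 117). refcount(pp2)=3>1 -> COPY to pp3. 4 ppages; refcounts: pp0:3 pp1:3 pp2:2 pp3:1
Op 4: write(P2, v0, 173). refcount(pp0)=3>1 -> COPY to pp4. 5 ppages; refcounts: pp0:2 pp1:3 pp2:2 pp3:1 pp4:1
Op 5: write(P0, v2, 172). refcount(pp3)=1 -> write in place. 5 ppages; refcounts: pp0:2 pp1:3 pp2:2 pp3:1 pp4:1
P0: v2 -> pp3 = 172
P1: v2 -> pp2 = 37
P2: v2 -> pp2 = 37

Answer: 172 37 37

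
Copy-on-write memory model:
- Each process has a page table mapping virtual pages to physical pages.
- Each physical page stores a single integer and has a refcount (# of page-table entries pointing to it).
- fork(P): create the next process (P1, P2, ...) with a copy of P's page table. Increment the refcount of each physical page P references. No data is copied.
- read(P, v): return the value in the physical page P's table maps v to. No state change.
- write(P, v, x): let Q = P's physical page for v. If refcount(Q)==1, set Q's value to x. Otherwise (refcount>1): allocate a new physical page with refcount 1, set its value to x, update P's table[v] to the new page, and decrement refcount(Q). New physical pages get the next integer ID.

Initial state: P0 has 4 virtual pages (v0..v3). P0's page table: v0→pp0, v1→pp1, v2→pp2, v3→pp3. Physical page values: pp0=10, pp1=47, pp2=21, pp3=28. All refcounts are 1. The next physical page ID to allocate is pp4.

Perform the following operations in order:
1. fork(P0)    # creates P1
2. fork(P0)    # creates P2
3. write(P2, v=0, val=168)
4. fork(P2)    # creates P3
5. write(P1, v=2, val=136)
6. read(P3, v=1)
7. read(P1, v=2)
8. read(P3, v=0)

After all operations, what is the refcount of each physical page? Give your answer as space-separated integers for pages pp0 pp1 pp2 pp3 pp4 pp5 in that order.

Answer: 2 4 3 4 2 1

Derivation:
Op 1: fork(P0) -> P1. 4 ppages; refcounts: pp0:2 pp1:2 pp2:2 pp3:2
Op 2: fork(P0) -> P2. 4 ppages; refcounts: pp0:3 pp1:3 pp2:3 pp3:3
Op 3: write(P2, v0, 168). refcount(pp0)=3>1 -> COPY to pp4. 5 ppages; refcounts: pp0:2 pp1:3 pp2:3 pp3:3 pp4:1
Op 4: fork(P2) -> P3. 5 ppages; refcounts: pp0:2 pp1:4 pp2:4 pp3:4 pp4:2
Op 5: write(P1, v2, 136). refcount(pp2)=4>1 -> COPY to pp5. 6 ppages; refcounts: pp0:2 pp1:4 pp2:3 pp3:4 pp4:2 pp5:1
Op 6: read(P3, v1) -> 47. No state change.
Op 7: read(P1, v2) -> 136. No state change.
Op 8: read(P3, v0) -> 168. No state change.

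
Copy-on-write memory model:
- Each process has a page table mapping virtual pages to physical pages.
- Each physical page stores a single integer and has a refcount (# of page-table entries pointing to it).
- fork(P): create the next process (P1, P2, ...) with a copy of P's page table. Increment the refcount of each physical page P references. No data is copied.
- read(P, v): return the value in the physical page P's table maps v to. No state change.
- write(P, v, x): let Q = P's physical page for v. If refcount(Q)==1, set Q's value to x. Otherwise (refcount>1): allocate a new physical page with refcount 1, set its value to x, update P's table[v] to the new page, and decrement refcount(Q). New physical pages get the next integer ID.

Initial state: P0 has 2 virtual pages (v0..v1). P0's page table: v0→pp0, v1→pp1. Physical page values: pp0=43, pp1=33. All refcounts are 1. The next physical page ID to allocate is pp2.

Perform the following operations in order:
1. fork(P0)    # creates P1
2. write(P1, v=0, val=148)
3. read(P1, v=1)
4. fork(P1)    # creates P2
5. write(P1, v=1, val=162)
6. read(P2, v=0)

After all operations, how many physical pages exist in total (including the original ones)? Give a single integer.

Answer: 4

Derivation:
Op 1: fork(P0) -> P1. 2 ppages; refcounts: pp0:2 pp1:2
Op 2: write(P1, v0, 148). refcount(pp0)=2>1 -> COPY to pp2. 3 ppages; refcounts: pp0:1 pp1:2 pp2:1
Op 3: read(P1, v1) -> 33. No state change.
Op 4: fork(P1) -> P2. 3 ppages; refcounts: pp0:1 pp1:3 pp2:2
Op 5: write(P1, v1, 162). refcount(pp1)=3>1 -> COPY to pp3. 4 ppages; refcounts: pp0:1 pp1:2 pp2:2 pp3:1
Op 6: read(P2, v0) -> 148. No state change.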